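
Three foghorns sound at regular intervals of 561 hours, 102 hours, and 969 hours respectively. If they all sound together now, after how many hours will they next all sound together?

The first simultaneous occurrence is after LCM of the individual periods.
561 = 3 × 11 × 17
102 = 2 × 3 × 17
969 = 3 × 17 × 19
LCM(561, 102, 969) = 2 × 3 × 11 × 17 × 19 = 21318.

21318 hours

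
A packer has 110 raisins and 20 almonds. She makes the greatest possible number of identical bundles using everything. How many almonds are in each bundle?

2

Number of bundles = gcd(110, 20).
110 = 2 × 5 × 11
20 = 2^2 × 5
gcd(110, 20) = 2 × 5 = 10.
almonds per bundle = 20 / 10 = 2.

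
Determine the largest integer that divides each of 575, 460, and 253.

575 = 5^2 × 23
460 = 2^2 × 5 × 23
253 = 11 × 23
gcd(575, 460, 253) = 23.

23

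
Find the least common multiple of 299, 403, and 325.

299 = 13 × 23
403 = 13 × 31
325 = 5^2 × 13
LCM(299, 403, 325) = 5^2 × 13 × 23 × 31 = 231725.

231725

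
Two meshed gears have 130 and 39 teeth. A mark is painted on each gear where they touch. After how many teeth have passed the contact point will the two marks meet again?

390 teeth

They coincide at every common multiple of the periods; the first is the LCM.
130 = 2 × 5 × 13
39 = 3 × 13
LCM(130, 39) = 2 × 3 × 5 × 13 = 390.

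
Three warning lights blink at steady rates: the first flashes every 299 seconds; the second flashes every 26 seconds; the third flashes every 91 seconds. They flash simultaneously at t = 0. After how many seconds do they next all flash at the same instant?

4186 seconds

The first simultaneous occurrence is after LCM of the individual periods.
299 = 13 × 23
26 = 2 × 13
91 = 7 × 13
LCM(299, 26, 91) = 2 × 7 × 13 × 23 = 4186.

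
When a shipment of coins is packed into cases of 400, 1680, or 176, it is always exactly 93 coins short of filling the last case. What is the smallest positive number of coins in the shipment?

92307

Being 93 short of a full case of size k means N ≡ −93 (mod k), i.e. N + 93 is a multiple of each size.
400 = 2^4 × 5^2
1680 = 2^4 × 3 × 5 × 7
176 = 2^4 × 11
LCM(400, 1680, 176) = 2^4 × 3 × 5^2 × 7 × 11 = 92400.
Smallest positive N is 92400 − 93 = 92307.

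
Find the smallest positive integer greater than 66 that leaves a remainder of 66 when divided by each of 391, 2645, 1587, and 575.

674541

N − 66 must be a common multiple of 391, 2645, 1587, and 575.
391 = 17 × 23
2645 = 5 × 23^2
1587 = 3 × 23^2
575 = 5^2 × 23
LCM(391, 2645, 1587, 575) = 3 × 5^2 × 17 × 23^2 = 674475.
Smallest N > 66 is LCM + 66 = 674475 + 66 = 674541.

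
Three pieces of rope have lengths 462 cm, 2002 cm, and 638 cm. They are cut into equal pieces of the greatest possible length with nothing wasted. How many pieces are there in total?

Piece length = gcd(462, 2002, 638).
462 = 2 × 3 × 7 × 11
2002 = 2 × 7 × 11 × 13
638 = 2 × 11 × 29
gcd(462, 2002, 638) = 2 × 11 = 22.
Total pieces = 462/22 + 2002/22 + 638/22 = 21 + 91 + 29 = 141.

141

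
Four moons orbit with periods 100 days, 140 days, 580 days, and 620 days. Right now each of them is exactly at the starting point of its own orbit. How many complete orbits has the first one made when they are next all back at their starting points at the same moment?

All finish a whole number of cycles simultaneously at t = LCM of the periods.
100 = 2^2 × 5^2
140 = 2^2 × 5 × 7
580 = 2^2 × 5 × 29
620 = 2^2 × 5 × 31
LCM(100, 140, 580, 620) = 2^2 × 5^2 × 7 × 29 × 31 = 629300.
Orbits for period 100: 629300 / 100 = 6293.

6293 orbits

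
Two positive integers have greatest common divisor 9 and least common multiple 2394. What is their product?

21546

For any two positive integers, gcd × lcm = product = 9 × 2394 = 21546.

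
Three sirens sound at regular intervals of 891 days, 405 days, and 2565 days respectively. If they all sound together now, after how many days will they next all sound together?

84645 days

We need the least common multiple of the intervals.
891 = 3^4 × 11
405 = 3^4 × 5
2565 = 3^3 × 5 × 19
LCM(891, 405, 2565) = 3^4 × 5 × 11 × 19 = 84645.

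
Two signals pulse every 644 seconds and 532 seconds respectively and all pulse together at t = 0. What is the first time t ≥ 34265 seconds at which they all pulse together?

36708 seconds

Joint pulses occur at multiples of LCM(644, 532).
644 = 2^2 × 7 × 23
532 = 2^2 × 7 × 19
LCM(644, 532) = 2^2 × 7 × 19 × 23 = 12236.
Smallest multiple of 12236 that is ≥ 34265: ⌈34265/12236⌉ × 12236 = 3 × 12236 = 36708.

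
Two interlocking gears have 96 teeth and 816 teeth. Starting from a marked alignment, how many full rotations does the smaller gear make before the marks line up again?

17 rotations

They are all back at their starting positions together after one LCM of the periods.
96 = 2^5 × 3
816 = 2^4 × 3 × 17
LCM(96, 816) = 2^5 × 3 × 17 = 1632.
Rotations for period 96: 1632 / 96 = 17.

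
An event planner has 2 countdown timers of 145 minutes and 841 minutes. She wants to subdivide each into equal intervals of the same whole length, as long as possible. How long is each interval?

By the Euclidean algorithm:
841 = 5 × 145 + 116
145 = 1 × 116 + 29
116 = 4 × 29 + 0
gcd(145, 841) = 29.

29 minutes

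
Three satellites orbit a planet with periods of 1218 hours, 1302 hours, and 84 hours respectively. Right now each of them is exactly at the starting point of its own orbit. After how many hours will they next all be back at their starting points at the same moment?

The first simultaneous occurrence is after LCM of the individual periods.
1218 = 2 × 3 × 7 × 29
1302 = 2 × 3 × 7 × 31
84 = 2^2 × 3 × 7
LCM(1218, 1302, 84) = 2^2 × 3 × 7 × 29 × 31 = 75516.

75516 hours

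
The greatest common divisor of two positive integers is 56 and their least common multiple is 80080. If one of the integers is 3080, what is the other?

1456

For two integers, gcd × lcm = product, so the other is (56 × 80080) / 3080 = 4484480 / 3080 = 1456.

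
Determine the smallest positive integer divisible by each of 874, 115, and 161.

30590

874 = 2 × 19 × 23
115 = 5 × 23
161 = 7 × 23
LCM(874, 115, 161) = 2 × 5 × 7 × 19 × 23 = 30590.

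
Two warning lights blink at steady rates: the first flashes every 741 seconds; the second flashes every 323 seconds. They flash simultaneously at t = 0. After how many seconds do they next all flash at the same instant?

12597 seconds

They coincide at every common multiple of the periods; the first is the LCM.
741 = 3 × 13 × 19
323 = 17 × 19
LCM(741, 323) = 3 × 13 × 17 × 19 = 12597.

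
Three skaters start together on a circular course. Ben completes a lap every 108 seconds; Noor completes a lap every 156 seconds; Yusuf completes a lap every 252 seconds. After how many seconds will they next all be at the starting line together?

9828 seconds

The first simultaneous occurrence is after LCM of the individual periods.
108 = 2^2 × 3^3
156 = 2^2 × 3 × 13
252 = 2^2 × 3^2 × 7
LCM(108, 156, 252) = 2^2 × 3^3 × 7 × 13 = 9828.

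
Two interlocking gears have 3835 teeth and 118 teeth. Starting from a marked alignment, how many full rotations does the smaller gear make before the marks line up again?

All finish a whole number of cycles simultaneously at t = LCM of the periods.
3835 = 5 × 13 × 59
118 = 2 × 59
LCM(3835, 118) = 2 × 5 × 13 × 59 = 7670.
Rotations for period 118: 7670 / 118 = 65.

65 rotations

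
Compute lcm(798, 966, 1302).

798 = 2 × 3 × 7 × 19
966 = 2 × 3 × 7 × 23
1302 = 2 × 3 × 7 × 31
LCM(798, 966, 1302) = 2 × 3 × 7 × 19 × 23 × 31 = 568974.

568974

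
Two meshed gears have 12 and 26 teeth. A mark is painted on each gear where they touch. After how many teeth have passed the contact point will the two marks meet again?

The first simultaneous occurrence is after LCM of the individual periods.
12 = 2^2 × 3
26 = 2 × 13
LCM(12, 26) = 2^2 × 3 × 13 = 156.

156 teeth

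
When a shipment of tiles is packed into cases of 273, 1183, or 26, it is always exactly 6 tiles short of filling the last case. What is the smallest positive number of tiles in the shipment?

7092

Being 6 short of a full case of size k means N ≡ −6 (mod k), i.e. N + 6 is a multiple of each size.
273 = 3 × 7 × 13
1183 = 7 × 13^2
26 = 2 × 13
LCM(273, 1183, 26) = 2 × 3 × 7 × 13^2 = 7098.
Smallest positive N is 7098 − 6 = 7092.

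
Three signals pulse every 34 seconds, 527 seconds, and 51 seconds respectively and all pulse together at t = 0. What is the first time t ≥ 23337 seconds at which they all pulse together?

Joint pulses occur at multiples of LCM(34, 527, 51).
34 = 2 × 17
527 = 17 × 31
51 = 3 × 17
LCM(34, 527, 51) = 2 × 3 × 17 × 31 = 3162.
Smallest multiple of 3162 that is ≥ 23337: ⌈23337/3162⌉ × 3162 = 8 × 3162 = 25296.

25296 seconds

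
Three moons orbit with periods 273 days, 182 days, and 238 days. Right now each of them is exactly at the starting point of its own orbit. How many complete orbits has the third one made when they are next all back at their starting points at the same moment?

The first common completion time is the LCM of the periods.
273 = 3 × 7 × 13
182 = 2 × 7 × 13
238 = 2 × 7 × 17
LCM(273, 182, 238) = 2 × 3 × 7 × 13 × 17 = 9282.
Orbits for period 238: 9282 / 238 = 39.

39 orbits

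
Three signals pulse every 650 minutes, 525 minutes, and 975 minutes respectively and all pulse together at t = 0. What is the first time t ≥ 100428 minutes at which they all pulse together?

109200 minutes

Joint pulses occur at multiples of LCM(650, 525, 975).
650 = 2 × 5^2 × 13
525 = 3 × 5^2 × 7
975 = 3 × 5^2 × 13
LCM(650, 525, 975) = 2 × 3 × 5^2 × 7 × 13 = 13650.
Smallest multiple of 13650 that is ≥ 100428: ⌈100428/13650⌉ × 13650 = 8 × 13650 = 109200.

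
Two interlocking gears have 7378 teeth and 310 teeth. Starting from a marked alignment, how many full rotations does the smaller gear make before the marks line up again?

119 rotations

The first common completion time is the LCM of the periods.
7378 = 2 × 7 × 17 × 31
310 = 2 × 5 × 31
LCM(7378, 310) = 2 × 5 × 7 × 17 × 31 = 36890.
Rotations for period 310: 36890 / 310 = 119.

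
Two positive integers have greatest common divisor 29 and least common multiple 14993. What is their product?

434797

For any two positive integers, gcd × lcm = product = 29 × 14993 = 434797.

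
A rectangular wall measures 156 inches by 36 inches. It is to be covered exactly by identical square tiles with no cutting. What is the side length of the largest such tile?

12 inches

The tile side must divide both 156 and 36, so the largest is their gcd.
156 = 2^2 × 3 × 13
36 = 2^2 × 3^2
gcd(156, 36) = 2^2 × 3 = 12.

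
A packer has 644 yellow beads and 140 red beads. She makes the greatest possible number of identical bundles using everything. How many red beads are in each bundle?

Number of bundles = gcd(644, 140).
644 = 2^2 × 7 × 23
140 = 2^2 × 5 × 7
gcd(644, 140) = 2^2 × 7 = 28.
red beads per bundle = 140 / 28 = 5.

5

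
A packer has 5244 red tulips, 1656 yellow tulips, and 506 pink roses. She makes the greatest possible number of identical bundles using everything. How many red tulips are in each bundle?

Number of bundles = gcd(5244, 1656, 506).
5244 = 2^2 × 3 × 19 × 23
1656 = 2^3 × 3^2 × 23
506 = 2 × 11 × 23
gcd(5244, 1656, 506) = 2 × 23 = 46.
red tulips per bundle = 5244 / 46 = 114.

114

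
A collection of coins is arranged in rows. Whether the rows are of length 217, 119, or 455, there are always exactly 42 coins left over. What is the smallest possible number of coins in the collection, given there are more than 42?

239827

N − 42 must be a common multiple of 217, 119, and 455.
217 = 7 × 31
119 = 7 × 17
455 = 5 × 7 × 13
LCM(217, 119, 455) = 5 × 7 × 13 × 17 × 31 = 239785.
Smallest N > 42 is LCM + 42 = 239785 + 42 = 239827.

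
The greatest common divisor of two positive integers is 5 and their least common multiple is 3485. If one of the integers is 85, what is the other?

205

For two integers, gcd × lcm = product, so the other is (5 × 3485) / 85 = 17425 / 85 = 205.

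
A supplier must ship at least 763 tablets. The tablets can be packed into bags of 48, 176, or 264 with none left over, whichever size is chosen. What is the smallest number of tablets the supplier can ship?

The number of tablets must be a common multiple of 48, 176, and 264, so a multiple of their LCM.
48 = 2^4 × 3
176 = 2^4 × 11
264 = 2^3 × 3 × 11
LCM(48, 176, 264) = 2^4 × 3 × 11 = 528.
Smallest multiple of 528 that is ≥ 763: ⌈763/528⌉ × 528 = 2 × 528 = 1056.

1056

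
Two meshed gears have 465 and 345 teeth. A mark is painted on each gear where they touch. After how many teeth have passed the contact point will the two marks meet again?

We need the least common multiple of the intervals.
465 = 3 × 5 × 31
345 = 3 × 5 × 23
LCM(465, 345) = 3 × 5 × 23 × 31 = 10695.

10695 teeth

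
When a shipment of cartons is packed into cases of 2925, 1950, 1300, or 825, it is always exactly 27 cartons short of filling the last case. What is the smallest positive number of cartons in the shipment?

128673

Being 27 short of a full case of size k means N ≡ −27 (mod k), i.e. N + 27 is a multiple of each size.
2925 = 3^2 × 5^2 × 13
1950 = 2 × 3 × 5^2 × 13
1300 = 2^2 × 5^2 × 13
825 = 3 × 5^2 × 11
LCM(2925, 1950, 1300, 825) = 2^2 × 3^2 × 5^2 × 11 × 13 = 128700.
Smallest positive N is 128700 − 27 = 128673.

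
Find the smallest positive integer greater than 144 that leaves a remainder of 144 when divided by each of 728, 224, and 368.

N − 144 must be a common multiple of 728, 224, and 368.
728 = 2^3 × 7 × 13
224 = 2^5 × 7
368 = 2^4 × 23
LCM(728, 224, 368) = 2^5 × 7 × 13 × 23 = 66976.
Smallest N > 144 is LCM + 144 = 66976 + 144 = 67120.

67120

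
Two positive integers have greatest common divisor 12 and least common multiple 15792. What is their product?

For any two positive integers, gcd × lcm = product = 12 × 15792 = 189504.

189504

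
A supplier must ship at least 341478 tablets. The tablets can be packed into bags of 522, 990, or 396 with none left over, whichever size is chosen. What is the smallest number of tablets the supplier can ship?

344520

The number of tablets must be a common multiple of 522, 990, and 396, so a multiple of their LCM.
522 = 2 × 3^2 × 29
990 = 2 × 3^2 × 5 × 11
396 = 2^2 × 3^2 × 11
LCM(522, 990, 396) = 2^2 × 3^2 × 5 × 11 × 29 = 57420.
Smallest multiple of 57420 that is ≥ 341478: ⌈341478/57420⌉ × 57420 = 6 × 57420 = 344520.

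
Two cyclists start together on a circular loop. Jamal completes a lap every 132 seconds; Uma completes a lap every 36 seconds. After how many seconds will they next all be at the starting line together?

396 seconds

We need the least common multiple of the intervals.
132 = 2^2 × 3 × 11
36 = 2^2 × 3^2
LCM(132, 36) = 2^2 × 3^2 × 11 = 396.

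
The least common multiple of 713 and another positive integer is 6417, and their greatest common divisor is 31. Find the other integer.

279

gcd × lcm = product of the two integers, so the other integer is (31 × 6417) / 713 = 279.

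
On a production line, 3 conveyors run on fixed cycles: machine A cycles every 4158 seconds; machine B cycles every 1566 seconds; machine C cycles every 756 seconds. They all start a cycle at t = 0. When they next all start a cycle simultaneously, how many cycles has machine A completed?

58 cycles

They are all back at their starting positions together after one LCM of the periods.
4158 = 2 × 3^3 × 7 × 11
1566 = 2 × 3^3 × 29
756 = 2^2 × 3^3 × 7
LCM(4158, 1566, 756) = 2^2 × 3^3 × 7 × 11 × 29 = 241164.
Cycles for period 4158: 241164 / 4158 = 58.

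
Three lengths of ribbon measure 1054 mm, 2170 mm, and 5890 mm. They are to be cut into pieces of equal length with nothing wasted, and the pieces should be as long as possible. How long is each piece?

62 mm

The greatest length dividing all of 1054, 2170, and 5890 is their gcd.
1054 = 2 × 17 × 31
2170 = 2 × 5 × 7 × 31
5890 = 2 × 5 × 19 × 31
gcd(1054, 2170, 5890) = 2 × 31 = 62.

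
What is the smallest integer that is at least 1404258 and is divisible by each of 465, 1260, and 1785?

The integer must be a common multiple of 465, 1260, and 1785, so a multiple of their LCM.
465 = 3 × 5 × 31
1260 = 2^2 × 3^2 × 5 × 7
1785 = 3 × 5 × 7 × 17
LCM(465, 1260, 1785) = 2^2 × 3^2 × 5 × 7 × 17 × 31 = 664020.
Smallest multiple of 664020 that is ≥ 1404258: ⌈1404258/664020⌉ × 664020 = 3 × 664020 = 1992060.

1992060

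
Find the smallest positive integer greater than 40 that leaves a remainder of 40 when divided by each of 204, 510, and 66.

11260

N − 40 must be a common multiple of 204, 510, and 66.
204 = 2^2 × 3 × 17
510 = 2 × 3 × 5 × 17
66 = 2 × 3 × 11
LCM(204, 510, 66) = 2^2 × 3 × 5 × 11 × 17 = 11220.
Smallest N > 40 is LCM + 40 = 11220 + 40 = 11260.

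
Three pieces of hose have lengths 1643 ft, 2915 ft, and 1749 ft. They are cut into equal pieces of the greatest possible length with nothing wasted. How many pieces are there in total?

119

Piece length = gcd(1643, 2915, 1749).
1643 = 31 × 53
2915 = 5 × 11 × 53
1749 = 3 × 11 × 53
gcd(1643, 2915, 1749) = 53.
Total pieces = 1643/53 + 2915/53 + 1749/53 = 31 + 55 + 33 = 119.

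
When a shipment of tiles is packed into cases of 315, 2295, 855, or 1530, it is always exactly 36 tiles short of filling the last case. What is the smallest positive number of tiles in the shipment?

610434

Being 36 short of a full case of size k means N ≡ −36 (mod k), i.e. N + 36 is a multiple of each size.
315 = 3^2 × 5 × 7
2295 = 3^3 × 5 × 17
855 = 3^2 × 5 × 19
1530 = 2 × 3^2 × 5 × 17
LCM(315, 2295, 855, 1530) = 2 × 3^3 × 5 × 7 × 17 × 19 = 610470.
Smallest positive N is 610470 − 36 = 610434.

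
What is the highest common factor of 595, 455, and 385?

35

595 = 5 × 7 × 17
455 = 5 × 7 × 13
385 = 5 × 7 × 11
gcd(595, 455, 385) = 5 × 7 = 35.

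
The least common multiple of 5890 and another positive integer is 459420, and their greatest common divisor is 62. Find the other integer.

gcd × lcm = product of the two integers, so the other integer is (62 × 459420) / 5890 = 4836.

4836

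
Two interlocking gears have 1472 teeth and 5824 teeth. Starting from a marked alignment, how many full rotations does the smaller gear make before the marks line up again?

They are all back at their starting positions together after one LCM of the periods.
1472 = 2^6 × 23
5824 = 2^6 × 7 × 13
LCM(1472, 5824) = 2^6 × 7 × 13 × 23 = 133952.
Rotations for period 1472: 133952 / 1472 = 91.

91 rotations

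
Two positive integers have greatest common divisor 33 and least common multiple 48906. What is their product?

For any two positive integers, gcd × lcm = product = 33 × 48906 = 1613898.

1613898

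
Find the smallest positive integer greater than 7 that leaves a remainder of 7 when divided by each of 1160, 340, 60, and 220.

650767

N − 7 must be a common multiple of 1160, 340, 60, and 220.
1160 = 2^3 × 5 × 29
340 = 2^2 × 5 × 17
60 = 2^2 × 3 × 5
220 = 2^2 × 5 × 11
LCM(1160, 340, 60, 220) = 2^3 × 3 × 5 × 11 × 17 × 29 = 650760.
Smallest N > 7 is LCM + 7 = 650760 + 7 = 650767.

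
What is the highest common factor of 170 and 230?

170 = 2 × 5 × 17
230 = 2 × 5 × 23
gcd(170, 230) = 2 × 5 = 10.

10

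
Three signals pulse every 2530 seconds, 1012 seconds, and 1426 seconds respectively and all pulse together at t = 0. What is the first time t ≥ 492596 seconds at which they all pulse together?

Joint pulses occur at multiples of LCM(2530, 1012, 1426).
2530 = 2 × 5 × 11 × 23
1012 = 2^2 × 11 × 23
1426 = 2 × 23 × 31
LCM(2530, 1012, 1426) = 2^2 × 5 × 11 × 23 × 31 = 156860.
Smallest multiple of 156860 that is ≥ 492596: ⌈492596/156860⌉ × 156860 = 4 × 156860 = 627440.

627440 seconds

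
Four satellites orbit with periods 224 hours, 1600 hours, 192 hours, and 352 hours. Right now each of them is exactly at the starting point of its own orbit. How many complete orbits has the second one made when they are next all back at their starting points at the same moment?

231 orbits

All finish a whole number of cycles simultaneously at t = LCM of the periods.
224 = 2^5 × 7
1600 = 2^6 × 5^2
192 = 2^6 × 3
352 = 2^5 × 11
LCM(224, 1600, 192, 352) = 2^6 × 3 × 5^2 × 7 × 11 = 369600.
Orbits for period 1600: 369600 / 1600 = 231.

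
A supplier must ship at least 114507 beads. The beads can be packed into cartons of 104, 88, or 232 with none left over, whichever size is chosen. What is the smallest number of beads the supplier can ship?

132704

The number of beads must be a common multiple of 104, 88, and 232, so a multiple of their LCM.
104 = 2^3 × 13
88 = 2^3 × 11
232 = 2^3 × 29
LCM(104, 88, 232) = 2^3 × 11 × 13 × 29 = 33176.
Smallest multiple of 33176 that is ≥ 114507: ⌈114507/33176⌉ × 33176 = 4 × 33176 = 132704.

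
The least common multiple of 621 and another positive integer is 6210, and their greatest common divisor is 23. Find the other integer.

gcd × lcm = product of the two integers, so the other integer is (23 × 6210) / 621 = 230.

230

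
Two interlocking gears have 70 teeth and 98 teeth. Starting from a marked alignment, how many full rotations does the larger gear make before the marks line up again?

All finish a whole number of cycles simultaneously at t = LCM of the periods.
70 = 2 × 5 × 7
98 = 2 × 7^2
LCM(70, 98) = 2 × 5 × 7^2 = 490.
Rotations for period 98: 490 / 98 = 5.

5 rotations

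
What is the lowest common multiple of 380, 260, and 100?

380 = 2^2 × 5 × 19
260 = 2^2 × 5 × 13
100 = 2^2 × 5^2
LCM(380, 260, 100) = 2^2 × 5^2 × 13 × 19 = 24700.

24700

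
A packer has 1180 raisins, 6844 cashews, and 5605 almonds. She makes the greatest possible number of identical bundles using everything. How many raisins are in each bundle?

20

Number of bundles = gcd(1180, 6844, 5605).
1180 = 2^2 × 5 × 59
6844 = 2^2 × 29 × 59
5605 = 5 × 19 × 59
gcd(1180, 6844, 5605) = 59.
raisins per bundle = 1180 / 59 = 20.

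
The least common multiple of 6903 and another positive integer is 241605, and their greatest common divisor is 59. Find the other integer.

gcd × lcm = product of the two integers, so the other integer is (59 × 241605) / 6903 = 2065.

2065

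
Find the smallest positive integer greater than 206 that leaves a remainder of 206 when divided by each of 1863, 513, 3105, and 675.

885131

N − 206 must be a common multiple of 1863, 513, 3105, and 675.
1863 = 3^4 × 23
513 = 3^3 × 19
3105 = 3^3 × 5 × 23
675 = 3^3 × 5^2
LCM(1863, 513, 3105, 675) = 3^4 × 5^2 × 19 × 23 = 884925.
Smallest N > 206 is LCM + 206 = 884925 + 206 = 885131.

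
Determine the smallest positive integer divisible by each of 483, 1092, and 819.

483 = 3 × 7 × 23
1092 = 2^2 × 3 × 7 × 13
819 = 3^2 × 7 × 13
LCM(483, 1092, 819) = 2^2 × 3^2 × 7 × 13 × 23 = 75348.

75348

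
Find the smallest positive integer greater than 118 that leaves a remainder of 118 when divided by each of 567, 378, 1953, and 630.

175888

N − 118 must be a common multiple of 567, 378, 1953, and 630.
567 = 3^4 × 7
378 = 2 × 3^3 × 7
1953 = 3^2 × 7 × 31
630 = 2 × 3^2 × 5 × 7
LCM(567, 378, 1953, 630) = 2 × 3^4 × 5 × 7 × 31 = 175770.
Smallest N > 118 is LCM + 118 = 175770 + 118 = 175888.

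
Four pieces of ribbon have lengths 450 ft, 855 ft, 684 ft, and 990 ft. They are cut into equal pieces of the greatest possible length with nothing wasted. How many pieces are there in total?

Piece length = gcd(450, 855, 684, 990).
450 = 2 × 3^2 × 5^2
855 = 3^2 × 5 × 19
684 = 2^2 × 3^2 × 19
990 = 2 × 3^2 × 5 × 11
gcd(450, 855, 684, 990) = 3^2 = 9.
Total pieces = 450/9 + 855/9 + 684/9 + 990/9 = 50 + 95 + 76 + 110 = 331.

331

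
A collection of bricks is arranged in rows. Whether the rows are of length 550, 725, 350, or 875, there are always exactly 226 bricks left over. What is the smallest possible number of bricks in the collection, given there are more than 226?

558476

N − 226 must be a common multiple of 550, 725, 350, and 875.
550 = 2 × 5^2 × 11
725 = 5^2 × 29
350 = 2 × 5^2 × 7
875 = 5^3 × 7
LCM(550, 725, 350, 875) = 2 × 5^3 × 7 × 11 × 29 = 558250.
Smallest N > 226 is LCM + 226 = 558250 + 226 = 558476.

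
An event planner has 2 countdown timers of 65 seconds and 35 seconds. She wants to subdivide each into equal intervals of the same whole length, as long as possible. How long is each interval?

The interval must divide each timer length; the longest such is the gcd.
65 = 5 × 13
35 = 5 × 7
gcd(65, 35) = 5.

5 seconds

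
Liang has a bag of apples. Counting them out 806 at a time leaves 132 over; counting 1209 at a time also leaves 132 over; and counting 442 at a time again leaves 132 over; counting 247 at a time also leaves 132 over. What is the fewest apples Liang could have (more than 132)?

781146

N − 132 must be a common multiple of 806, 1209, 442, and 247.
806 = 2 × 13 × 31
1209 = 3 × 13 × 31
442 = 2 × 13 × 17
247 = 13 × 19
LCM(806, 1209, 442, 247) = 2 × 3 × 13 × 17 × 19 × 31 = 781014.
Smallest N > 132 is LCM + 132 = 781014 + 132 = 781146.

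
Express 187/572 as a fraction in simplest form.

187 = 11 × 17
572 = 2^2 × 11 × 13
gcd(187, 572) = 11.
Divide numerator and denominator by 11: 187/572 = 17/52.

17/52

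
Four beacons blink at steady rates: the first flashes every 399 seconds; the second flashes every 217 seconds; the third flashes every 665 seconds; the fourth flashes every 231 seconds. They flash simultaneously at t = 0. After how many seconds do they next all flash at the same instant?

We need the least common multiple of the intervals.
399 = 3 × 7 × 19
217 = 7 × 31
665 = 5 × 7 × 19
231 = 3 × 7 × 11
LCM(399, 217, 665, 231) = 3 × 5 × 7 × 11 × 19 × 31 = 680295.

680295 seconds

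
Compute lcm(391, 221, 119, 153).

391 = 17 × 23
221 = 13 × 17
119 = 7 × 17
153 = 3^2 × 17
LCM(391, 221, 119, 153) = 3^2 × 7 × 13 × 17 × 23 = 320229.

320229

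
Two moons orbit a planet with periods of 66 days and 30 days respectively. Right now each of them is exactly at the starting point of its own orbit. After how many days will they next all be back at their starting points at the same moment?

330 days

We need the least common multiple of the intervals.
66 = 2 × 3 × 11
30 = 2 × 3 × 5
LCM(66, 30) = 2 × 3 × 5 × 11 = 330.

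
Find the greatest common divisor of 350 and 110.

350 = 2 × 5^2 × 7
110 = 2 × 5 × 11
gcd(350, 110) = 2 × 5 = 10.

10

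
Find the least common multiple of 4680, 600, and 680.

4680 = 2^3 × 3^2 × 5 × 13
600 = 2^3 × 3 × 5^2
680 = 2^3 × 5 × 17
LCM(4680, 600, 680) = 2^3 × 3^2 × 5^2 × 13 × 17 = 397800.

397800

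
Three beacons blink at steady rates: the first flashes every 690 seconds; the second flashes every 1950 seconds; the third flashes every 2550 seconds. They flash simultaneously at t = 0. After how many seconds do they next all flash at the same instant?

762450 seconds

They coincide at every common multiple of the periods; the first is the LCM.
690 = 2 × 3 × 5 × 23
1950 = 2 × 3 × 5^2 × 13
2550 = 2 × 3 × 5^2 × 17
LCM(690, 1950, 2550) = 2 × 3 × 5^2 × 13 × 17 × 23 = 762450.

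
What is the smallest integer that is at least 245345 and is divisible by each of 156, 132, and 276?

The integer must be a common multiple of 156, 132, and 276, so a multiple of their LCM.
156 = 2^2 × 3 × 13
132 = 2^2 × 3 × 11
276 = 2^2 × 3 × 23
LCM(156, 132, 276) = 2^2 × 3 × 11 × 13 × 23 = 39468.
Smallest multiple of 39468 that is ≥ 245345: ⌈245345/39468⌉ × 39468 = 7 × 39468 = 276276.

276276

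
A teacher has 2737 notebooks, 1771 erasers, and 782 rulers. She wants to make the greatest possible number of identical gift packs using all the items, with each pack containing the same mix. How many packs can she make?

23 packs

The pack count must divide each quantity, so the greatest is gcd(2737, 1771, 782).
2737 = 7 × 17 × 23
1771 = 7 × 11 × 23
782 = 2 × 17 × 23
gcd(2737, 1771, 782) = 23.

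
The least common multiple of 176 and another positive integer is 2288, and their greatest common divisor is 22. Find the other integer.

286

gcd × lcm = product of the two integers, so the other integer is (22 × 2288) / 176 = 286.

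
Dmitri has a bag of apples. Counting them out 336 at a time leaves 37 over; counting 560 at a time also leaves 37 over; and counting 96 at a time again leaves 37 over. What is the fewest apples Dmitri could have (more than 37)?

N − 37 must be a common multiple of 336, 560, and 96.
336 = 2^4 × 3 × 7
560 = 2^4 × 5 × 7
96 = 2^5 × 3
LCM(336, 560, 96) = 2^5 × 3 × 5 × 7 = 3360.
Smallest N > 37 is LCM + 37 = 3360 + 37 = 3397.

3397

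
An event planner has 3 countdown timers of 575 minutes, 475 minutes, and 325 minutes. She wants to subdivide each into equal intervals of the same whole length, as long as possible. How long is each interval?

The interval must divide each timer length; the longest such is the gcd.
575 = 5^2 × 23
475 = 5^2 × 19
325 = 5^2 × 13
gcd(575, 475, 325) = 5^2 = 25.

25 minutes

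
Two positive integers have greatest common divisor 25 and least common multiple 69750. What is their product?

For any two positive integers, gcd × lcm = product = 25 × 69750 = 1743750.

1743750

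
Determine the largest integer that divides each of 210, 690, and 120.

30

210 = 2 × 3 × 5 × 7
690 = 2 × 3 × 5 × 23
120 = 2^3 × 3 × 5
gcd(210, 690, 120) = 2 × 3 × 5 = 30.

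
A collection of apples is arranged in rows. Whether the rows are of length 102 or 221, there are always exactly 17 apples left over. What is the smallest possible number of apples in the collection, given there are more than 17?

1343

N − 17 must be a common multiple of 102 and 221.
102 = 2 × 3 × 17
221 = 13 × 17
LCM(102, 221) = 2 × 3 × 13 × 17 = 1326.
Smallest N > 17 is LCM + 17 = 1326 + 17 = 1343.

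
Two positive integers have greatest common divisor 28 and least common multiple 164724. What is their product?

4612272

For any two positive integers, gcd × lcm = product = 28 × 164724 = 4612272.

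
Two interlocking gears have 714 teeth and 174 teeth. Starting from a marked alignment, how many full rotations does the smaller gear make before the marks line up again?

119 rotations

They are all back at their starting positions together after one LCM of the periods.
714 = 2 × 3 × 7 × 17
174 = 2 × 3 × 29
LCM(714, 174) = 2 × 3 × 7 × 17 × 29 = 20706.
Rotations for period 174: 20706 / 174 = 119.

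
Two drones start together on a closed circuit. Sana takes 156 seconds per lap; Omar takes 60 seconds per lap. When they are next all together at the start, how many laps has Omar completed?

They are all back at their starting positions together after one LCM of the periods.
156 = 2^2 × 3 × 13
60 = 2^2 × 3 × 5
LCM(156, 60) = 2^2 × 3 × 5 × 13 = 780.
Laps for period 60: 780 / 60 = 13.

13 laps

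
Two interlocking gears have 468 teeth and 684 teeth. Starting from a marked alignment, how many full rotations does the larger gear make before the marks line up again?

13 rotations

All finish a whole number of cycles simultaneously at t = LCM of the periods.
468 = 2^2 × 3^2 × 13
684 = 2^2 × 3^2 × 19
LCM(468, 684) = 2^2 × 3^2 × 13 × 19 = 8892.
Rotations for period 684: 8892 / 684 = 13.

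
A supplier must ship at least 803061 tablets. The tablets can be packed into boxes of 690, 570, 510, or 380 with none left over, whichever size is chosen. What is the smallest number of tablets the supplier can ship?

The number of tablets must be a common multiple of 690, 570, 510, and 380, so a multiple of their LCM.
690 = 2 × 3 × 5 × 23
570 = 2 × 3 × 5 × 19
510 = 2 × 3 × 5 × 17
380 = 2^2 × 5 × 19
LCM(690, 570, 510, 380) = 2^2 × 3 × 5 × 17 × 19 × 23 = 445740.
Smallest multiple of 445740 that is ≥ 803061: ⌈803061/445740⌉ × 445740 = 2 × 445740 = 891480.

891480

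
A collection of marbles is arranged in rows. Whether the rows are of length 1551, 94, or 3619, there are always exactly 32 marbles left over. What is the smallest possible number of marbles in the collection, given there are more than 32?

N − 32 must be a common multiple of 1551, 94, and 3619.
1551 = 3 × 11 × 47
94 = 2 × 47
3619 = 7 × 11 × 47
LCM(1551, 94, 3619) = 2 × 3 × 7 × 11 × 47 = 21714.
Smallest N > 32 is LCM + 32 = 21714 + 32 = 21746.

21746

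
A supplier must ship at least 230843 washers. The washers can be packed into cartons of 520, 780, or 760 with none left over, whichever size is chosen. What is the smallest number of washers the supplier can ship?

237120

The number of washers must be a common multiple of 520, 780, and 760, so a multiple of their LCM.
520 = 2^3 × 5 × 13
780 = 2^2 × 3 × 5 × 13
760 = 2^3 × 5 × 19
LCM(520, 780, 760) = 2^3 × 3 × 5 × 13 × 19 = 29640.
Smallest multiple of 29640 that is ≥ 230843: ⌈230843/29640⌉ × 29640 = 8 × 29640 = 237120.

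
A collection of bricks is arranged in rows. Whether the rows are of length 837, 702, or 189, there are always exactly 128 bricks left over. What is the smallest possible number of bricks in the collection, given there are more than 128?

152462

N − 128 must be a common multiple of 837, 702, and 189.
837 = 3^3 × 31
702 = 2 × 3^3 × 13
189 = 3^3 × 7
LCM(837, 702, 189) = 2 × 3^3 × 7 × 13 × 31 = 152334.
Smallest N > 128 is LCM + 128 = 152334 + 128 = 152462.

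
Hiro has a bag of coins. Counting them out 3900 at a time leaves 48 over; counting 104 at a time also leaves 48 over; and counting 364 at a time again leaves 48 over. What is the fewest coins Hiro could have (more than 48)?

N − 48 must be a common multiple of 3900, 104, and 364.
3900 = 2^2 × 3 × 5^2 × 13
104 = 2^3 × 13
364 = 2^2 × 7 × 13
LCM(3900, 104, 364) = 2^3 × 3 × 5^2 × 7 × 13 = 54600.
Smallest N > 48 is LCM + 48 = 54600 + 48 = 54648.

54648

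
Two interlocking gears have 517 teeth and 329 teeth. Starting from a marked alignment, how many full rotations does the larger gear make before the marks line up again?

7 rotations

The first common completion time is the LCM of the periods.
517 = 11 × 47
329 = 7 × 47
LCM(517, 329) = 7 × 11 × 47 = 3619.
Rotations for period 517: 3619 / 517 = 7.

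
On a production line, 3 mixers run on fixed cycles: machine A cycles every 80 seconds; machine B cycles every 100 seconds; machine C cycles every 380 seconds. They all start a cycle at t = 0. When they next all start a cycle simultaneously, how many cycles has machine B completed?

76 cycles

They are all back at their starting positions together after one LCM of the periods.
80 = 2^4 × 5
100 = 2^2 × 5^2
380 = 2^2 × 5 × 19
LCM(80, 100, 380) = 2^4 × 5^2 × 19 = 7600.
Cycles for period 100: 7600 / 100 = 76.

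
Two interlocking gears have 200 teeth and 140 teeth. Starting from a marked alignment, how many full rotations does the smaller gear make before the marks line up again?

All finish a whole number of cycles simultaneously at t = LCM of the periods.
200 = 2^3 × 5^2
140 = 2^2 × 5 × 7
LCM(200, 140) = 2^3 × 5^2 × 7 = 1400.
Rotations for period 140: 1400 / 140 = 10.

10 rotations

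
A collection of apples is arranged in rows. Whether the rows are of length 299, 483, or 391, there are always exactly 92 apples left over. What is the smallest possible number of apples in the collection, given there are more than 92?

106835

N − 92 must be a common multiple of 299, 483, and 391.
299 = 13 × 23
483 = 3 × 7 × 23
391 = 17 × 23
LCM(299, 483, 391) = 3 × 7 × 13 × 17 × 23 = 106743.
Smallest N > 92 is LCM + 92 = 106743 + 92 = 106835.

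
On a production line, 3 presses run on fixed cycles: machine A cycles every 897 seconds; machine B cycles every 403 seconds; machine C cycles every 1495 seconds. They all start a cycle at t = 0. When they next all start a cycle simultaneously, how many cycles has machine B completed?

The first common completion time is the LCM of the periods.
897 = 3 × 13 × 23
403 = 13 × 31
1495 = 5 × 13 × 23
LCM(897, 403, 1495) = 3 × 5 × 13 × 23 × 31 = 139035.
Cycles for period 403: 139035 / 403 = 345.

345 cycles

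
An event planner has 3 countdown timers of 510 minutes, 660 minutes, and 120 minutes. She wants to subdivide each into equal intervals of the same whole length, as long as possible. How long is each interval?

The interval must divide each timer length; the longest such is the gcd.
510 = 2 × 3 × 5 × 17
660 = 2^2 × 3 × 5 × 11
120 = 2^3 × 3 × 5
gcd(510, 660, 120) = 2 × 3 × 5 = 30.

30 minutes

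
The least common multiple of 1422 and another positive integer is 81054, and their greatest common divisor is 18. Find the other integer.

gcd × lcm = product of the two integers, so the other integer is (18 × 81054) / 1422 = 1026.

1026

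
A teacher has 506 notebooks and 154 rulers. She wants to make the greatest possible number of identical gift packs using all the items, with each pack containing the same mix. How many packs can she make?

22 packs

The pack count must divide each quantity, so the greatest is gcd(506, 154).
506 = 2 × 11 × 23
154 = 2 × 7 × 11
gcd(506, 154) = 2 × 11 = 22.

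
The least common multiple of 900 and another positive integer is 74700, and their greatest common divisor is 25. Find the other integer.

2075

gcd × lcm = product of the two integers, so the other integer is (25 × 74700) / 900 = 2075.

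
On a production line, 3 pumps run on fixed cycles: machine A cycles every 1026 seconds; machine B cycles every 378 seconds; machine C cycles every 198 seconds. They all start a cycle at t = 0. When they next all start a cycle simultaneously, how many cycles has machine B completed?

209 cycles

The first common completion time is the LCM of the periods.
1026 = 2 × 3^3 × 19
378 = 2 × 3^3 × 7
198 = 2 × 3^2 × 11
LCM(1026, 378, 198) = 2 × 3^3 × 7 × 11 × 19 = 79002.
Cycles for period 378: 79002 / 378 = 209.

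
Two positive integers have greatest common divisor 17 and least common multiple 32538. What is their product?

For any two positive integers, gcd × lcm = product = 17 × 32538 = 553146.

553146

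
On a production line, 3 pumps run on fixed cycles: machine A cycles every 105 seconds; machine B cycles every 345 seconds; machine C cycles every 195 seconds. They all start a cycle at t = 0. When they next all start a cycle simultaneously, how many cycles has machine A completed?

299 cycles

The first common completion time is the LCM of the periods.
105 = 3 × 5 × 7
345 = 3 × 5 × 23
195 = 3 × 5 × 13
LCM(105, 345, 195) = 3 × 5 × 7 × 13 × 23 = 31395.
Cycles for period 105: 31395 / 105 = 299.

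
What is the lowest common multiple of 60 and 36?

60 = 2^2 × 3 × 5
36 = 2^2 × 3^2
LCM(60, 36) = 2^2 × 3^2 × 5 = 180.

180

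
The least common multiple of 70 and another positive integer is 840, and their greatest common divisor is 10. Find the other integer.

120

gcd × lcm = product of the two integers, so the other integer is (10 × 840) / 70 = 120.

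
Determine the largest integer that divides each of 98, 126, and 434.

14

98 = 2 × 7^2
126 = 2 × 3^2 × 7
434 = 2 × 7 × 31
gcd(98, 126, 434) = 2 × 7 = 14.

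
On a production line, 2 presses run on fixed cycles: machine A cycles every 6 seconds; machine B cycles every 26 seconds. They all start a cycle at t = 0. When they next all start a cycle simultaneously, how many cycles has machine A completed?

All finish a whole number of cycles simultaneously at t = LCM of the periods.
6 = 2 × 3
26 = 2 × 13
LCM(6, 26) = 2 × 3 × 13 = 78.
Cycles for period 6: 78 / 6 = 13.

13 cycles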